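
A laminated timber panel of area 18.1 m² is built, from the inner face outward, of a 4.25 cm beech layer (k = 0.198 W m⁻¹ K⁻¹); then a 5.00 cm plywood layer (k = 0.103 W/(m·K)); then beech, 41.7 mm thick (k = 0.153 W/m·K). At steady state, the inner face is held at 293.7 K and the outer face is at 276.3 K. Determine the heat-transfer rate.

Series thermal resistances, inner to outer:
  R_beech = L/(kA) = 0.0425/(0.198·18.1) = 0.01186 K/W
  R_plywood = L/(kA) = 0.0500/(0.103·18.1) = 0.02682 K/W
  R_beech = L/(kA) = 0.0417/(0.153·18.1) = 0.01506 K/W
ΣR = 0.01186 + 0.02682 + 0.01506 = 0.05374 K/W
Q = ΔT/ΣR = (293.7 K − 276.3 K)/0.05374 = 324 W

Q = 324 W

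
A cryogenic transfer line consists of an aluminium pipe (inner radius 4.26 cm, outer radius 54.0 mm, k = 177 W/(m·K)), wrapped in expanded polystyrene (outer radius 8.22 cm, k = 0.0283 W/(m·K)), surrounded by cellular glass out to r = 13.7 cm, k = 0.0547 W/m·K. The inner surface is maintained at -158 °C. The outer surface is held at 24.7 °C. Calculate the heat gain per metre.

Q' = 47.5 W/m

Resistance network (inner→outer):
  R'_aluminium = ln(0.0540/0.0426)/(2πk) = 0.2371/(2π·177) = 2.132×10^-4 m·K/W
  R'_expanded polystyrene = ln(0.0822/0.0540)/(2πk) = 0.4202/(2π·0.0283) = 2.363 m·K/W
  R'_cellular glass = ln(0.137/0.0822)/(2πk) = 0.5108/(2π·0.0547) = 1.486 m·K/W
ΣR = 2.132×10^-4 + 2.363 + 1.486 = 3.849 m·K/W
Q' = ΔT/ΣR = (-158 °C − 24.7 °C)/3.849 = -47.5 W/m
(Negative Q' ⇒ heat flows inward; heat gain = 47.5 W/m.)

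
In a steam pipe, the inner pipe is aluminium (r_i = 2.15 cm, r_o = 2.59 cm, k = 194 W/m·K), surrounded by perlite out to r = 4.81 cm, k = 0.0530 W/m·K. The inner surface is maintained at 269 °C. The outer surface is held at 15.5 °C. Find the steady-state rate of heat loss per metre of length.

Q' = 136 W/m

Resistance network (inner→outer):
  R'_aluminium = ln(0.0259/0.0215)/(2πk) = 0.1862/(2π·194) = 1.527×10^-4 m·K/W
  R'_perlite = ln(0.0481/0.0259)/(2πk) = 0.6190/(2π·0.0530) = 1.859 m·K/W
ΣR = 1.527×10^-4 + 1.859 = 1.859 m·K/W
Q' = ΔT/ΣR = (269 °C − 15.5 °C)/1.859 = 136 W/m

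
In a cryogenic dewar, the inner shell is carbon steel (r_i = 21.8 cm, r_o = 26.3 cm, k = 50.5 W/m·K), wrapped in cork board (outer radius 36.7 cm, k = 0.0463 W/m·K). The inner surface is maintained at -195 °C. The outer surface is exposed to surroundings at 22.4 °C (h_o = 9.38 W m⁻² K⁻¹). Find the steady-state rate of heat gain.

Q = 113 W

Treat each layer as a resistance in series:
  R_carbon steel = (1/0.218 − 1/0.263)/(4πk) = 0.7849/(4π·50.5) = 0.001237 K/W
  R_cork board = (1/0.263 − 1/0.367)/(4πk) = 1.077/(4π·0.0463) = 1.852 K/W
  R_conv,out = 1/(4πr²h) = 1/(4π·0.367²·9.38) = 0.06299 K/W
ΣR = 0.001237 + 1.852 + 0.06299 = 1.916 K/W
Q = ΔT/ΣR = (-195 °C − 22.4 °C)/1.916 = -113 W
(Negative Q ⇒ heat flows inward; heat gain = 113 W.)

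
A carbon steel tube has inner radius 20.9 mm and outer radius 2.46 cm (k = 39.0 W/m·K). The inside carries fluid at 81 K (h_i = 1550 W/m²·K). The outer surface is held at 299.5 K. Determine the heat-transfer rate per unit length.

Q' = 39200 W/m

Series thermal resistances, inner to outer:
  R'_conv,in = 1/(2πr h) = 1/(2π·0.0209·1550) = 0.004913 m·K/W
  R'_carbon steel = ln(0.0246/0.0209)/(2πk) = 0.1630/(2π·39.0) = 6.652×10^-4 m·K/W
ΣR = 0.004913 + 6.652×10^-4 = 0.005578 m·K/W
Q' = ΔT/ΣR = (81 K − 299.5 K)/0.005578 = -39200 W/m
(Negative Q' ⇒ heat flows inward; heat gain = 39200 W/m.)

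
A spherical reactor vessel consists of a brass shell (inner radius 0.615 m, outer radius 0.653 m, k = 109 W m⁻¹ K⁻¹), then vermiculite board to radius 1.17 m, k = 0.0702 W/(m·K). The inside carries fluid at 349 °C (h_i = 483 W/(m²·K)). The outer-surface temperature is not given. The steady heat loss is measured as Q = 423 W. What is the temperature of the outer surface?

Sum the resistances:
  R_conv,in = 1/(4πr²h) = 1/(4π·0.615²·483) = 4.356×10^-4 K/W
  R_brass = (1/0.615 − 1/0.653)/(4πk) = 0.09462/(4π·109) = 6.908×10^-5 K/W
  R_vermiculite board = (1/0.653 − 1/1.17)/(4πk) = 0.6767/(4π·0.0702) = 0.7671 K/W
ΣR = 0.7676 K/W
ΔT = Q·ΣR = 423 × 0.7676 = 324.7 K
Heat flows outward, so T_out = T_in − ΔT = 349 − 324.7 = 24.3 °C

T_out = 24.3 °C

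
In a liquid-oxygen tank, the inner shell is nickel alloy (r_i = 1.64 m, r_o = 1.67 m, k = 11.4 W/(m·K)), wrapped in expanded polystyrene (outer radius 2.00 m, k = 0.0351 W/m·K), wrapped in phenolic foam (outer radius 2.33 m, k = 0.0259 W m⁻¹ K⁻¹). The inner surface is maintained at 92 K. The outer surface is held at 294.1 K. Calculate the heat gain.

Treat each layer as a resistance in series:
  R_nickel alloy = (1/1.64 − 1/1.67)/(4πk) = 0.01095/(4π·11.4) = 7.646×10^-5 K/W
  R_expanded polystyrene = (1/1.67 − 1/2.00)/(4πk) = 0.09880/(4π·0.0351) = 0.2240 K/W
  R_phenolic foam = (1/2.00 − 1/2.33)/(4πk) = 0.07082/(4π·0.0259) = 0.2176 K/W
ΣR = 7.646×10^-5 + 0.2240 + 0.2176 = 0.4417 K/W
Q = ΔT/ΣR = (92 K − 294.1 K)/0.4417 = -458 W
(Negative Q ⇒ heat flows inward; heat gain = 458 W.)

Q = 458 W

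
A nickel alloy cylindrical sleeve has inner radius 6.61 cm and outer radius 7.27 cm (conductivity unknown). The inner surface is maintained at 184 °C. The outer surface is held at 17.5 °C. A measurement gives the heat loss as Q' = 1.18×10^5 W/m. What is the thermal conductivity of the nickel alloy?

ΣR = ΔT/Q' = |184 − 17.5|/1.18×10^5 = 0.001411 m·K/W
ln(r₂/r₁)/(2πk) = 0.001411 ⇒ k = 0.09517/(2π·0.001411) = 10.7 W/m·K

k = 10.7 W/m·K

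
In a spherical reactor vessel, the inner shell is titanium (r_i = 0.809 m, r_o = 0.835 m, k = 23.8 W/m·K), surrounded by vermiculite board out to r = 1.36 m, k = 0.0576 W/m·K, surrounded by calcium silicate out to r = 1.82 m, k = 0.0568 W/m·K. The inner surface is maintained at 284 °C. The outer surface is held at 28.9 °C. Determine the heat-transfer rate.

Q = 284 W

Series thermal resistances, inner to outer:
  R_titanium = (1/0.809 − 1/0.835)/(4πk) = 0.03849/(4π·23.8) = 1.287×10^-4 K/W
  R_vermiculite board = (1/0.835 − 1/1.36)/(4πk) = 0.4623/(4π·0.0576) = 0.6387 K/W
  R_calcium silicate = (1/1.36 − 1/1.82)/(4πk) = 0.1858/(4π·0.0568) = 0.2604 K/W
ΣR = 1.287×10^-4 + 0.6387 + 0.2604 = 0.8992 K/W
Q = ΔT/ΣR = (284 °C − 28.9 °C)/0.8992 = 284 W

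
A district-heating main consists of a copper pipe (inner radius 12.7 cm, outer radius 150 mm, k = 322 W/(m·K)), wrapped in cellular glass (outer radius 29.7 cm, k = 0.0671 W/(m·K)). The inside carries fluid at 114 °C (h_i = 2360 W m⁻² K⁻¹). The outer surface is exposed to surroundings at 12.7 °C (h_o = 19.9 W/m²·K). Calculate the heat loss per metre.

Series thermal resistances, inner to outer:
  R'_conv,in = 1/(2πr h) = 1/(2π·0.127·2360) = 5.310×10^-4 m·K/W
  R'_copper = ln(0.150/0.127)/(2πk) = 0.1664/(2π·322) = 8.227×10^-5 m·K/W
  R'_cellular glass = ln(0.297/0.150)/(2πk) = 0.6831/(2π·0.0671) = 1.620 m·K/W
  R'_conv,out = 1/(2πr h) = 1/(2π·0.297·19.9) = 0.02693 m·K/W
ΣR = 5.310×10^-4 + 8.227×10^-5 + 1.620 + 0.02693 = 1.648 m·K/W
Q' = ΔT/ΣR = (114 °C − 12.7 °C)/1.648 = 61.5 W/m

Q' = 61.5 W/m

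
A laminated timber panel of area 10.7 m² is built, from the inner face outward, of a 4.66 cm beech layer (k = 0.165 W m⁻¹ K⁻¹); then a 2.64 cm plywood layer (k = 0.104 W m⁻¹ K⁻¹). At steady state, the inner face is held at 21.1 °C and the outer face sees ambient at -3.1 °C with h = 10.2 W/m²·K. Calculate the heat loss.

Series thermal resistances, inner to outer:
  R_beech = L/(kA) = 0.0466/(0.165·10.7) = 0.02639 K/W
  R_plywood = L/(kA) = 0.0264/(0.104·10.7) = 0.02372 K/W
  R_conv,out = 1/(hA) = 1/(10.2·10.7) = 0.009163 K/W
ΣR = 0.02639 + 0.02372 + 0.009163 = 0.05927 K/W
Q = ΔT/ΣR = (21.1 °C − -3.1 °C)/0.05927 = 408 W

Q = 408 W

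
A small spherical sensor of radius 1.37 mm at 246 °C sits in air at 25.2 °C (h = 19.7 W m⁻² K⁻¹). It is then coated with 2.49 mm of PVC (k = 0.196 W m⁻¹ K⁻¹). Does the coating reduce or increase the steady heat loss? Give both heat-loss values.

Critical radius for a sphere: r_cr = 2k/h = 0.0199 m = 1.99 cm.
Outer radius after coating: r₂ = 0.00137 + 0.00249 = 0.00386 m.
Since r₁ < r_cr and r₂ ≤ r_cr, the coating moves toward the maximum at r_cr — heat loss rises.
Bare: R = 1/(4πr₁²h) = 2152 K/W; Q = 220.8/2152 = 0.103 W.
Coated: R = R_cond + R_conv = 462.3 K/W; Q = 220.8/462.3 = 0.478 W.

increases: 0.103 → 0.478 W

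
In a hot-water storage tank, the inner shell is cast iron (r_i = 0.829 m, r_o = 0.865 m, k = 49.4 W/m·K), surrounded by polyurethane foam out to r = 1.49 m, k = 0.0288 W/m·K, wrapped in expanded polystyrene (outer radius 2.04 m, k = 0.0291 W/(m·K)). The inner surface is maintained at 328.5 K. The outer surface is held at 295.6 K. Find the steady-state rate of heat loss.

Q = 17.9 W

Series thermal resistances, inner to outer:
  R_cast iron = (1/0.829 − 1/0.865)/(4πk) = 0.05020/(4π·49.4) = 8.087×10^-5 K/W
  R_polyurethane foam = (1/0.865 − 1/1.49)/(4πk) = 0.4849/(4π·0.0288) = 1.340 K/W
  R_expanded polystyrene = (1/1.49 − 1/2.04)/(4πk) = 0.1809/(4π·0.0291) = 0.4948 K/W
ΣR = 8.087×10^-5 + 1.340 + 0.4948 = 1.835 K/W
Q = ΔT/ΣR = (328.5 K − 295.6 K)/1.835 = 17.9 W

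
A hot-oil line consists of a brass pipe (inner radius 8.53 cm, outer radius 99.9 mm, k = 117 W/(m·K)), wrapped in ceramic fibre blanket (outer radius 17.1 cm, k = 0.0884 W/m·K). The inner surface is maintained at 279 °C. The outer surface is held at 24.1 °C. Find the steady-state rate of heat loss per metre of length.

Q' = 263 W/m

Resistance network (inner→outer):
  R'_brass = ln(0.0999/0.0853)/(2πk) = 0.1580/(2π·117) = 2.149×10^-4 m·K/W
  R'_ceramic fibre blanket = ln(0.171/0.0999)/(2πk) = 0.5375/(2π·0.0884) = 0.9677 m·K/W
ΣR = 2.149×10^-4 + 0.9677 = 0.9679 m·K/W
Q' = ΔT/ΣR = (279 °C − 24.1 °C)/0.9679 = 263 W/m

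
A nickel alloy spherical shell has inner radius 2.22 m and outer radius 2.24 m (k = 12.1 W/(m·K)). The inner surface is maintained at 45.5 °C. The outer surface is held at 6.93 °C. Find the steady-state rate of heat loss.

Q = 1.46×10^6 W

Q = 4πk·ΔT/(1/r₁ − 1/r₂) = 4π × 12.1 × 38.57 / (1/2.22 − 1/2.24) = 1.46×10^6 W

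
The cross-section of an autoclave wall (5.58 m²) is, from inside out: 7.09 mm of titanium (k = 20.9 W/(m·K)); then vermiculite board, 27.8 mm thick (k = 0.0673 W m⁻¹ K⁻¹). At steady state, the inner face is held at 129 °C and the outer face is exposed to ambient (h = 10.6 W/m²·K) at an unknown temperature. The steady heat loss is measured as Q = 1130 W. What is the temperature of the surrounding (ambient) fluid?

T_out = 26.2 °C

Series resistances:
  R_titanium = L/(kA) = 0.00709/(20.9·5.58) = 6.079×10^-5 K/W
  R_vermiculite board = L/(kA) = 0.0278/(0.0673·5.58) = 0.07403 K/W
  R_conv,out = 1/(hA) = 1/(10.6·5.58) = 0.01691 K/W
ΣR = 0.09100 K/W
ΔT = Q·ΣR = 1130 × 0.09100 = 102.8 K
Heat flows outward, so T_out = T_in − ΔT = 129 − 102.8 = 26.2 °C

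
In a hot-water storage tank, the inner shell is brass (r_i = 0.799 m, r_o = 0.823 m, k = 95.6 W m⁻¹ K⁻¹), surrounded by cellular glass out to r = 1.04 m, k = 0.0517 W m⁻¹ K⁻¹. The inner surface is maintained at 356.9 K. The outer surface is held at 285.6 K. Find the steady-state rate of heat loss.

Series thermal resistances, inner to outer:
  R_brass = (1/0.799 − 1/0.823)/(4πk) = 0.03650/(4π·95.6) = 3.038×10^-5 K/W
  R_cellular glass = (1/0.823 − 1/1.04)/(4πk) = 0.2535/(4π·0.0517) = 0.3902 K/W
ΣR = 3.038×10^-5 + 0.3902 = 0.3902 K/W
Q = ΔT/ΣR = (356.9 K − 285.6 K)/0.3902 = 183 W

Q = 183 W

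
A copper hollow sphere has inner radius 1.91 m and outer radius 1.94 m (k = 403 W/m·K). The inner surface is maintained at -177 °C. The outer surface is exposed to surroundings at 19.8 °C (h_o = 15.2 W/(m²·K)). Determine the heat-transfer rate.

Treat each layer as a resistance in series:
  R_copper = (1/1.91 − 1/1.94)/(4πk) = 0.008096/(4π·403) = 1.599×10^-6 K/W
  R_conv,out = 1/(4πr²h) = 1/(4π·1.94²·15.2) = 0.001391 K/W
ΣR = 1.599×10^-6 + 0.001391 = 0.001393 K/W
Q = ΔT/ΣR = (-177 °C − 19.8 °C)/0.001393 = -1.41×10^5 W
(Negative Q ⇒ heat flows inward; heat gain = 1.41×10^5 W.)

Q = 141 kW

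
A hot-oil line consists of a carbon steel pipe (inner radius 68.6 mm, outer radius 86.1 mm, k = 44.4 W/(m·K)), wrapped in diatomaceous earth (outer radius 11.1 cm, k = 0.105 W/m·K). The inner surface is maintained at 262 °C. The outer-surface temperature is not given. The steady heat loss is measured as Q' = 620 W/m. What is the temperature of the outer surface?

T_out = 22.8 °C

Series resistances:
  R'_carbon steel = ln(0.0861/0.0686)/(2πk) = 0.2272/(2π·44.4) = 8.145×10^-4 m·K/W
  R'_diatomaceous earth = ln(0.111/0.0861)/(2πk) = 0.2540/(2π·0.105) = 0.3850 m·K/W
ΣR = 0.3858 m·K/W
ΔT = Q'·ΣR = 620 × 0.3858 = 239.2 K
Heat flows outward, so T_out = T_in − ΔT = 262 − 239.2 = 22.8 °C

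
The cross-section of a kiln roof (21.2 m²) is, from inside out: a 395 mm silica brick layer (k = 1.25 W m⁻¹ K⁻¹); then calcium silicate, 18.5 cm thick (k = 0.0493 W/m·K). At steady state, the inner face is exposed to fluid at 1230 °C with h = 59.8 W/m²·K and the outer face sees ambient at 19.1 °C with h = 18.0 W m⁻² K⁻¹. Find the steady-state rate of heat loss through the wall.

Q = 6.20 kW

Resistance network (inner→outer):
  R_conv,in = 1/(hA) = 1/(59.8·21.2) = 7.888×10^-4 K/W
  R_silica brick = L/(kA) = 0.395/(1.25·21.2) = 0.01491 K/W
  R_calcium silicate = L/(kA) = 0.185/(0.0493·21.2) = 0.1770 K/W
  R_conv,out = 1/(hA) = 1/(18.0·21.2) = 0.002621 K/W
ΣR = 7.888×10^-4 + 0.01491 + 0.1770 + 0.002621 = 0.1953 K/W
Q = ΔT/ΣR = (1230 °C − 19.1 °C)/0.1953 = 6200 W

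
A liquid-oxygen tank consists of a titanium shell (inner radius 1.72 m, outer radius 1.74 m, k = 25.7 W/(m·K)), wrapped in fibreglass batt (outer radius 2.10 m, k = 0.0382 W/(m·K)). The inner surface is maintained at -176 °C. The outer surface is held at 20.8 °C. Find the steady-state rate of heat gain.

Treat each layer as a resistance in series:
  R_titanium = (1/1.72 − 1/1.74)/(4πk) = 0.006683/(4π·25.7) = 2.069×10^-5 K/W
  R_fibreglass batt = (1/1.74 − 1/2.10)/(4πk) = 0.09852/(4π·0.0382) = 0.2052 K/W
ΣR = 2.069×10^-5 + 0.2052 = 0.2052 K/W
Q = ΔT/ΣR = (-176 °C − 20.8 °C)/0.2052 = -959 W
(Negative Q ⇒ heat flows inward; heat gain = 959 W.)

Q = 959 W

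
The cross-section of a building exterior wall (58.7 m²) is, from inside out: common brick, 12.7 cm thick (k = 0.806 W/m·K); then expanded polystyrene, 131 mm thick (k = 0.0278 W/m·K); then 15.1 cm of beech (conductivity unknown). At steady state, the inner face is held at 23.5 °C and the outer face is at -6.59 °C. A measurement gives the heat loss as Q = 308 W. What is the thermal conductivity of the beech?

k = 0.175 W/m·K

ΣR = ΔT/Q = |23.5 − -6.59|/308 = 0.09769 K/W
Known resistances:
  R_common brick = L/(kA) = 0.127/(0.806·58.7) = 0.002684 K/W
  R_expanded polystyrene = L/(kA) = 0.131/(0.0278·58.7) = 0.08028 K/W
R_beech = ΣR − ΣR_known = 0.09769 − 0.08296 = 0.01473 K/W
L/(kA) = 0.01473 ⇒ k = 0.151/(0.01473·58.7) = 0.175 W/m·K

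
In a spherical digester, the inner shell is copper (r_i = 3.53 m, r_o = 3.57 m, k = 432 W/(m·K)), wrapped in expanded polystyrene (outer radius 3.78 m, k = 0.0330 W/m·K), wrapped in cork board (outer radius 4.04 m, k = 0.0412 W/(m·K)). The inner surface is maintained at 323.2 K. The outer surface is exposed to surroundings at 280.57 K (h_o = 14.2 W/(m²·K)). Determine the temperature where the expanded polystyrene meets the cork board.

Resistance network (inner→outer):
  R_copper = (1/3.53 − 1/3.57)/(4πk) = 0.003174/(4π·432) = 5.847×10^-7 K/W
  R_expanded polystyrene = (1/3.57 − 1/3.78)/(4πk) = 0.01556/(4π·0.0330) = 0.03753 K/W
  R_cork board = (1/3.78 − 1/4.04)/(4πk) = 0.01703/(4π·0.0412) = 0.03288 K/W
  R_conv,out = 1/(4πr²h) = 1/(4π·4.04²·14.2) = 3.434×10^-4 K/W
ΣR = 5.847×10^-7 + 0.03753 + 0.03288 + 3.434×10^-4 = 0.07075 K/W
Q = ΔT/ΣR = (323.2 K − 280.57 K)/0.07075 = 602.5 W
From the inner boundary to the expanded polystyrene/cork board interface, ΣR_partial = 0.03753 K/W.
T_interface = T_in − Q·ΣR_partial = 323.2 K − (602.5)(0.03753) = 300.6 K

T = 300.6 K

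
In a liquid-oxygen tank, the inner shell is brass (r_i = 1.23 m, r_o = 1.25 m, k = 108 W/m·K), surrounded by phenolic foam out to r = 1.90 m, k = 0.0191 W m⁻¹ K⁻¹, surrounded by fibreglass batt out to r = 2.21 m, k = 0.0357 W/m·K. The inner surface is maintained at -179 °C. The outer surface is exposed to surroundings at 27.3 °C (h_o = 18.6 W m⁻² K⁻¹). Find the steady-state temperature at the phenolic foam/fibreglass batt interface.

T = 1.2 °C

Resistance network (inner→outer):
  R_brass = (1/1.23 − 1/1.25)/(4πk) = 0.01301/(4π·108) = 9.585×10^-6 K/W
  R_phenolic foam = (1/1.25 − 1/1.90)/(4πk) = 0.2737/(4π·0.0191) = 1.140 K/W
  R_fibreglass batt = (1/1.90 − 1/2.21)/(4πk) = 0.07383/(4π·0.0357) = 0.1646 K/W
  R_conv,out = 1/(4πr²h) = 1/(4π·2.21²·18.6) = 8.760×10^-4 K/W
ΣR = 9.585×10^-6 + 1.140 + 0.1646 + 8.760×10^-4 = 1.305 K/W
Q = ΔT/ΣR = (-179 °C − 27.3 °C)/1.305 = -158.1 W
From the inner boundary to the phenolic foam/fibreglass batt interface, ΣR_partial = 1.140 K/W.
T_interface = T_in − Q·ΣR_partial = -179 °C − (-158.1)(1.140) = 1.2 °C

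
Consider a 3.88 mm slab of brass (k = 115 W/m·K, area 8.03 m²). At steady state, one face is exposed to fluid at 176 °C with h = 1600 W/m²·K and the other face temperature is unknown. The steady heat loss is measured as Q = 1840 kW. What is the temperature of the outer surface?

T_out = 25.1 °C

Series resistances:
  R_conv,in = 1/(hA) = 1/(1600·8.03) = 7.783×10^-5 K/W
  R_brass = L/(kA) = 0.00388/(115·8.03) = 4.202×10^-6 K/W
ΣR = 8.203×10^-5 K/W
ΔT = Q·ΣR = 1.84×10^6 × 8.203×10^-5 = 150.9 K
Heat flows outward, so T_out = T_in − ΔT = 176 − 150.9 = 25.1 °C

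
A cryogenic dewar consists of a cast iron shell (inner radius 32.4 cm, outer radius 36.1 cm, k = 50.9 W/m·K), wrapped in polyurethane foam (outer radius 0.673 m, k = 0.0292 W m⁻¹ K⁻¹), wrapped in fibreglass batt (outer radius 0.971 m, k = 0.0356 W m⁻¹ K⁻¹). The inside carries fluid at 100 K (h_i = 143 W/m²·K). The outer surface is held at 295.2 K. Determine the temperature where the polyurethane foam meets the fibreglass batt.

Series thermal resistances, inner to outer:
  R_conv,in = 1/(4πr²h) = 1/(4π·0.324²·143) = 0.005301 K/W
  R_cast iron = (1/0.324 − 1/0.361)/(4πk) = 0.3163/(4π·50.9) = 4.946×10^-4 K/W
  R_polyurethane foam = (1/0.361 − 1/0.673)/(4πk) = 1.284/(4π·0.0292) = 3.500 K/W
  R_fibreglass batt = (1/0.673 − 1/0.971)/(4πk) = 0.4560/(4π·0.0356) = 1.019 K/W
ΣR = 0.005301 + 4.946×10^-4 + 3.500 + 1.019 = 4.525 K/W
Q = ΔT/ΣR = (100 K − 295.2 K)/4.525 = -43.14 W
From the inner boundary to the polyurethane foam/fibreglass batt interface, ΣR_partial = 3.506 K/W.
T_interface = T_in − Q·ΣR_partial = 100 K − (-43.14)(3.506) = 251.2 K

T = 251.2 K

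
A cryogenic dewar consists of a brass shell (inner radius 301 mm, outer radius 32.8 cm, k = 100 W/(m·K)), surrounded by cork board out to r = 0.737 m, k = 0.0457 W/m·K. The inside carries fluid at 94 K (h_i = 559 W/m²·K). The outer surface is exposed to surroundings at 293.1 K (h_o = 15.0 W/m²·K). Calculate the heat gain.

Resistance network (inner→outer):
  R_conv,in = 1/(4πr²h) = 1/(4π·0.301²·559) = 0.001571 K/W
  R_brass = (1/0.301 − 1/0.328)/(4πk) = 0.2735/(4π·100) = 2.176×10^-4 K/W
  R_cork board = (1/0.328 − 1/0.737)/(4πk) = 1.692/(4π·0.0457) = 2.946 K/W
  R_conv,out = 1/(4πr²h) = 1/(4π·0.737²·15.0) = 0.009767 K/W
ΣR = 0.001571 + 2.176×10^-4 + 2.946 + 0.009767 = 2.958 K/W
Q = ΔT/ΣR = (94 K − 293.1 K)/2.958 = -67.3 W
(Negative Q ⇒ heat flows inward; heat gain = 67.3 W.)

Q = 67.3 W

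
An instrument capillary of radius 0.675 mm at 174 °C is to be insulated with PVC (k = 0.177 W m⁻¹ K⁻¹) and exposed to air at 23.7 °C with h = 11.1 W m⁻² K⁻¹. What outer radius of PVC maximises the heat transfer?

r_cr = 1.59 cm

For a cylinder, r_cr = k_ins/h = 0.177/11.1 = 0.0159 m = 1.59 cm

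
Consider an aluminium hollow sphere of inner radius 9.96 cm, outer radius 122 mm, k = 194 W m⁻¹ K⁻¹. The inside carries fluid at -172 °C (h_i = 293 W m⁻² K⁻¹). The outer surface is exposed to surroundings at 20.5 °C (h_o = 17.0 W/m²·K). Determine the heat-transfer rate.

Series thermal resistances, inner to outer:
  R_conv,in = 1/(4πr²h) = 1/(4π·0.0996²·293) = 0.02738 K/W
  R_aluminium = (1/0.0996 − 1/0.122)/(4πk) = 1.843/(4π·194) = 7.562×10^-4 K/W
  R_conv,out = 1/(4πr²h) = 1/(4π·0.122²·17.0) = 0.3145 K/W
ΣR = 0.02738 + 7.562×10^-4 + 0.3145 = 0.3426 K/W
Q = ΔT/ΣR = (-172 °C − 20.5 °C)/0.3426 = -562 W
(Negative Q ⇒ heat flows inward; heat gain = 562 W.)

Q = 562 W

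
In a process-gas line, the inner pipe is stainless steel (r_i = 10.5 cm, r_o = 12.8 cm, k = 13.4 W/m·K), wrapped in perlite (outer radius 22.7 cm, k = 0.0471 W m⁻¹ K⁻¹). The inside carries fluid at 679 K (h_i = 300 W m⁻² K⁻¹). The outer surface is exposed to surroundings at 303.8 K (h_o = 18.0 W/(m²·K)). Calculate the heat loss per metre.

Q' = 189 W/m

Series thermal resistances, inner to outer:
  R'_conv,in = 1/(2πr h) = 1/(2π·0.105·300) = 0.005053 m·K/W
  R'_stainless steel = ln(0.128/0.105)/(2πk) = 0.1981/(2π·13.4) = 0.002353 m·K/W
  R'_perlite = ln(0.227/0.128)/(2πk) = 0.5729/(2π·0.0471) = 1.936 m·K/W
  R'_conv,out = 1/(2πr h) = 1/(2π·0.227·18.0) = 0.03895 m·K/W
ΣR = 0.005053 + 0.002353 + 1.936 + 0.03895 = 1.982 m·K/W
Q' = ΔT/ΣR = (679 K − 303.8 K)/1.982 = 189 W/m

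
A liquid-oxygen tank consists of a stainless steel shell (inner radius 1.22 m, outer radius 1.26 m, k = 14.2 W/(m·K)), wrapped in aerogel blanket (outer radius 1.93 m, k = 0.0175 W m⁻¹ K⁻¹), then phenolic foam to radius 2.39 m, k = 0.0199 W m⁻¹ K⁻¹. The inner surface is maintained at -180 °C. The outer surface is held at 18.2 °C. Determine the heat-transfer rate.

Q = 120 W

Treat each layer as a resistance in series:
  R_stainless steel = (1/1.22 − 1/1.26)/(4πk) = 0.02602/(4π·14.2) = 1.458×10^-4 K/W
  R_aerogel blanket = (1/1.26 − 1/1.93)/(4πk) = 0.2755/(4π·0.0175) = 1.253 K/W
  R_phenolic foam = (1/1.93 − 1/2.39)/(4πk) = 0.09972/(4π·0.0199) = 0.3988 K/W
ΣR = 1.458×10^-4 + 1.253 + 0.3988 = 1.652 K/W
Q = ΔT/ΣR = (-180 °C − 18.2 °C)/1.652 = -120 W
(Negative Q ⇒ heat flows inward; heat gain = 120 W.)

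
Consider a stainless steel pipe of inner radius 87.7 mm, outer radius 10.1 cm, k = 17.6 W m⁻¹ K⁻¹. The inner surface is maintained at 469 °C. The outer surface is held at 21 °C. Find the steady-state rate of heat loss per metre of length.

Q' = 351 kW/m

Q' = 2πk·ΔT/ln(r₂/r₁) = 2π × 17.6 × 448 / ln(0.101/0.0877) = 3.51×10^5 W/m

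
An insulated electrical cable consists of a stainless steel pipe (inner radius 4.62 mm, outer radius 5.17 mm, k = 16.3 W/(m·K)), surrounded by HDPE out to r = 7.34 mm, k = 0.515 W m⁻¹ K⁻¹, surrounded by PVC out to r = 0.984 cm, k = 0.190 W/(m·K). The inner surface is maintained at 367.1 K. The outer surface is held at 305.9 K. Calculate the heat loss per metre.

Q' = 172 W/m

Series thermal resistances, inner to outer:
  R'_stainless steel = ln(0.00517/0.00462)/(2πk) = 0.1125/(2π·16.3) = 0.001098 m·K/W
  R'_HDPE = ln(0.00734/0.00517)/(2πk) = 0.3505/(2π·0.515) = 0.1083 m·K/W
  R'_PVC = ln(0.00984/0.00734)/(2πk) = 0.2931/(2π·0.190) = 0.2455 m·K/W
ΣR = 0.001098 + 0.1083 + 0.2455 = 0.3549 m·K/W
Q' = ΔT/ΣR = (367.1 K − 305.9 K)/0.3549 = 172 W/m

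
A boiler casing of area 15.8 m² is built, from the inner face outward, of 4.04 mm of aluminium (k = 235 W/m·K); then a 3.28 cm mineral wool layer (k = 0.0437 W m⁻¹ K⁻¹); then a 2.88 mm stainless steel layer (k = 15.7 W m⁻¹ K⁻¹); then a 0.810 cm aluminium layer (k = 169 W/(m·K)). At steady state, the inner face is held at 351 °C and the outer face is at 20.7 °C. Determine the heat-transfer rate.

Resistance network (inner→outer):
  R_aluminium = L/(kA) = 0.00404/(235·15.8) = 1.088×10^-6 K/W
  R_mineral wool = L/(kA) = 0.0328/(0.0437·15.8) = 0.04750 K/W
  R_stainless steel = L/(kA) = 0.00288/(15.7·15.8) = 1.161×10^-5 K/W
  R_aluminium = L/(kA) = 0.00810/(169·15.8) = 3.033×10^-6 K/W
ΣR = 1.088×10^-6 + 0.04750 + 1.161×10^-5 + 3.033×10^-6 = 0.04752 K/W
Q = ΔT/ΣR = (351 °C − 20.7 °C)/0.04752 = 6950 W

Q = 6950 W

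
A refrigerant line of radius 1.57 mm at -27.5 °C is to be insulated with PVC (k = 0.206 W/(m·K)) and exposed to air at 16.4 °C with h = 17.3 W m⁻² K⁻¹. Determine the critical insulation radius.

r_cr = 1.19 cm

For a cylinder, r_cr = k_ins/h = 0.206/17.3 = 0.0119 m = 1.19 cm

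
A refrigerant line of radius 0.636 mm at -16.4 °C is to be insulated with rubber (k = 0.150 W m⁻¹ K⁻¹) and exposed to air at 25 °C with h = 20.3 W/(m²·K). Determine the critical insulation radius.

For a cylinder, r_cr = k_ins/h = 0.150/20.3 = 0.00739 m = 0.739 cm

r_cr = 0.739 cm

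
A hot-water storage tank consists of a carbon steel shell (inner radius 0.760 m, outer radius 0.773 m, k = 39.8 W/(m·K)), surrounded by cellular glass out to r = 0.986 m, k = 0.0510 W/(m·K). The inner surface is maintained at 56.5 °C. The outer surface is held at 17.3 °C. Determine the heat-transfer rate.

Q = 89.9 W

Resistance network (inner→outer):
  R_carbon steel = (1/0.760 − 1/0.773)/(4πk) = 0.02213/(4π·39.8) = 4.424×10^-5 K/W
  R_cellular glass = (1/0.773 − 1/0.986)/(4πk) = 0.2795/(4π·0.0510) = 0.4361 K/W
ΣR = 4.424×10^-5 + 0.4361 = 0.4361 K/W
Q = ΔT/ΣR = (56.5 °C − 17.3 °C)/0.4361 = 89.9 W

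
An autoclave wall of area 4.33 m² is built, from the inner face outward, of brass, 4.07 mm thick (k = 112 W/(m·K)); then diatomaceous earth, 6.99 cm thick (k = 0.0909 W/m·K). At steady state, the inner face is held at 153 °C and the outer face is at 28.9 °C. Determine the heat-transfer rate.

Q = 699 W

Treat each layer as a resistance in series:
  R_brass = L/(kA) = 0.00407/(112·4.33) = 8.392×10^-6 K/W
  R_diatomaceous earth = L/(kA) = 0.0699/(0.0909·4.33) = 0.1776 K/W
ΣR = 8.392×10^-6 + 0.1776 = 0.1776 K/W
Q = ΔT/ΣR = (153 °C − 28.9 °C)/0.1776 = 699 W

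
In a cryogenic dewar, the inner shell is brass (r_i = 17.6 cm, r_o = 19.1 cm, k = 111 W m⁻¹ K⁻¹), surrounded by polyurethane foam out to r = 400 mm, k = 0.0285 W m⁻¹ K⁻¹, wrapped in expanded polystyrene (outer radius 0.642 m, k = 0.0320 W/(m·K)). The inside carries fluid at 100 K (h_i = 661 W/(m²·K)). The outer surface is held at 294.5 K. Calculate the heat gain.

Resistance network (inner→outer):
  R_conv,in = 1/(4πr²h) = 1/(4π·0.176²·661) = 0.003887 K/W
  R_brass = (1/0.176 − 1/0.191)/(4πk) = 0.4462/(4π·111) = 3.199×10^-4 K/W
  R_polyurethane foam = (1/0.191 − 1/0.400)/(4πk) = 2.736/(4π·0.0285) = 7.638 K/W
  R_expanded polystyrene = (1/0.400 − 1/0.642)/(4πk) = 0.9424/(4π·0.0320) = 2.343 K/W
ΣR = 0.003887 + 3.199×10^-4 + 7.638 + 2.343 = 9.985 K/W
Q = ΔT/ΣR = (100 K − 294.5 K)/9.985 = -19.5 W
(Negative Q ⇒ heat flows inward; heat gain = 19.5 W.)

Q = 19.5 W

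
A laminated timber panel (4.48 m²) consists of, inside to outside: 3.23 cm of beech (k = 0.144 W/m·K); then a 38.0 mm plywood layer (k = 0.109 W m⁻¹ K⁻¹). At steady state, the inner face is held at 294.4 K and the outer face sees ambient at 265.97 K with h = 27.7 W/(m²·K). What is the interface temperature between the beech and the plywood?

T = 283.9 K

Series thermal resistances, inner to outer:
  R_beech = L/(kA) = 0.0323/(0.144·4.48) = 0.05007 K/W
  R_plywood = L/(kA) = 0.0380/(0.109·4.48) = 0.07782 K/W
  R_conv,out = 1/(hA) = 1/(27.7·4.48) = 0.008058 K/W
ΣR = 0.05007 + 0.07782 + 0.008058 = 0.1359 K/W
Q = ΔT/ΣR = (294.4 K − 265.97 K)/0.1359 = 209.2 W
From the inner boundary to the beech/plywood interface, ΣR_partial = 0.05007 K/W.
T_interface = T_in − Q·ΣR_partial = 294.4 K − (209.2)(0.05007) = 283.9 K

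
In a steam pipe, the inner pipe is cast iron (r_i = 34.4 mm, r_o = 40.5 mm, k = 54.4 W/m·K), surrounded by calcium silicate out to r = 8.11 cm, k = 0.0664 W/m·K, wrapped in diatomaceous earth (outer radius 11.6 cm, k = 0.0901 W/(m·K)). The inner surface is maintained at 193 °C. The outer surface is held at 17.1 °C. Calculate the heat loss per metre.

Treat each layer as a resistance in series:
  R'_cast iron = ln(0.0405/0.0344)/(2πk) = 0.1632/(2π·54.4) = 4.776×10^-4 m·K/W
  R'_calcium silicate = ln(0.0811/0.0405)/(2πk) = 0.6944/(2π·0.0664) = 1.664 m·K/W
  R'_diatomaceous earth = ln(0.116/0.0811)/(2πk) = 0.3579/(2π·0.0901) = 0.6322 m·K/W
ΣR = 4.776×10^-4 + 1.664 + 0.6322 = 2.297 m·K/W
Q' = ΔT/ΣR = (193 °C − 17.1 °C)/2.297 = 76.6 W/m

Q' = 76.6 W/m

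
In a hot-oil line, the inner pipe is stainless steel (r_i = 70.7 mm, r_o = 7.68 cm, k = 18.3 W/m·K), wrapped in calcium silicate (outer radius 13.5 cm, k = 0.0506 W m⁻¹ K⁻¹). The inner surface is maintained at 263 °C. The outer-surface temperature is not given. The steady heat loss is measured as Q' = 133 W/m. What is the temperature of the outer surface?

T_out = 26.9 °C

Series resistances:
  R'_stainless steel = ln(0.0768/0.0707)/(2πk) = 0.08276/(2π·18.3) = 7.198×10^-4 m·K/W
  R'_calcium silicate = ln(0.135/0.0768)/(2πk) = 0.5641/(2π·0.0506) = 1.774 m·K/W
ΣR = 1.775 m·K/W
ΔT = Q'·ΣR = 133 × 1.775 = 236.1 K
Heat flows outward, so T_out = T_in − ΔT = 263 − 236.1 = 26.9 °C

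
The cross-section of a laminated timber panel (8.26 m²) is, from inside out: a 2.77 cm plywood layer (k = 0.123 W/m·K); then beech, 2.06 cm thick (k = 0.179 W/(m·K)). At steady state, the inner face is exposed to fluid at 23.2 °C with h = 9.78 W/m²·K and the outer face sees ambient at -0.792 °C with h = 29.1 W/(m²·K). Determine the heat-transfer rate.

Q = 416 W

Series thermal resistances, inner to outer:
  R_conv,in = 1/(hA) = 1/(9.78·8.26) = 0.01238 K/W
  R_plywood = L/(kA) = 0.0277/(0.123·8.26) = 0.02726 K/W
  R_beech = L/(kA) = 0.0206/(0.179·8.26) = 0.01393 K/W
  R_conv,out = 1/(hA) = 1/(29.1·8.26) = 0.004160 K/W
ΣR = 0.01238 + 0.02726 + 0.01393 + 0.004160 = 0.05773 K/W
Q = ΔT/ΣR = (23.2 °C − -0.792 °C)/0.05773 = 416 W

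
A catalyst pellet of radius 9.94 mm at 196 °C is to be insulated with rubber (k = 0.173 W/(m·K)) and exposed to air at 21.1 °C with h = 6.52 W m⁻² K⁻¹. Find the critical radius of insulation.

For a sphere, r_cr = 2k_ins/h = 2·0.173/6.52 = 0.0531 m = 5.31 cm

r_cr = 5.31 cm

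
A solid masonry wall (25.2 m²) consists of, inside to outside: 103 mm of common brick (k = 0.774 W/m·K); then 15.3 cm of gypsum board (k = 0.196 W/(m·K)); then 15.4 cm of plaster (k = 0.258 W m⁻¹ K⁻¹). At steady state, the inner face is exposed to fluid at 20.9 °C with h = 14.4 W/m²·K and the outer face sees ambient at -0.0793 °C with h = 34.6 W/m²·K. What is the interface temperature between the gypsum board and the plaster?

Treat each layer as a resistance in series:
  R_conv,in = 1/(hA) = 1/(14.4·25.2) = 0.002756 K/W
  R_common brick = L/(kA) = 0.103/(0.774·25.2) = 0.005281 K/W
  R_gypsum board = L/(kA) = 0.153/(0.196·25.2) = 0.03098 K/W
  R_plaster = L/(kA) = 0.154/(0.258·25.2) = 0.02369 K/W
  R_conv,out = 1/(hA) = 1/(34.6·25.2) = 0.001147 K/W
ΣR = 0.002756 + 0.005281 + 0.03098 + 0.02369 + 0.001147 = 0.06385 K/W
Q = ΔT/ΣR = (20.9 °C − -0.0793 °C)/0.06385 = 328.6 W
From the inner boundary to the gypsum board/plaster interface, ΣR_partial = 0.03902 K/W.
T_interface = T_in − Q·ΣR_partial = 20.9 °C − (328.6)(0.03902) = 8.08 °C

T = 8.08 °C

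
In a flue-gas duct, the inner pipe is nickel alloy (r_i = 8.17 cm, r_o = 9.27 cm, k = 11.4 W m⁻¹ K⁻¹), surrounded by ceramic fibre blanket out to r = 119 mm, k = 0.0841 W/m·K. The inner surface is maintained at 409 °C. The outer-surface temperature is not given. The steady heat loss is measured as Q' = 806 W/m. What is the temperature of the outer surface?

Sum the resistances:
  R'_nickel alloy = ln(0.0927/0.0817)/(2πk) = 0.1263/(2π·11.4) = 0.001763 m·K/W
  R'_ceramic fibre blanket = ln(0.119/0.0927)/(2πk) = 0.2498/(2π·0.0841) = 0.4726 m·K/W
ΣR = 0.4744 m·K/W
ΔT = Q'·ΣR = 806 × 0.4744 = 382.4 K
Heat flows outward, so T_out = T_in − ΔT = 409 − 382.4 = 26.6 °C

T_out = 26.6 °C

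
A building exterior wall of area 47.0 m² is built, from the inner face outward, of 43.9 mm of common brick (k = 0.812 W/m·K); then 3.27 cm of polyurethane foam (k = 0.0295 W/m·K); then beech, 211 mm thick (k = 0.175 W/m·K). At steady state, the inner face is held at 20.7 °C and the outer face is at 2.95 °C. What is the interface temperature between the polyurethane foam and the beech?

T = 12.0 °C

Treat each layer as a resistance in series:
  R_common brick = L/(kA) = 0.0439/(0.812·47.0) = 0.001150 K/W
  R_polyurethane foam = L/(kA) = 0.0327/(0.0295·47.0) = 0.02358 K/W
  R_beech = L/(kA) = 0.211/(0.175·47.0) = 0.02565 K/W
ΣR = 0.001150 + 0.02358 + 0.02565 = 0.05038 K/W
Q = ΔT/ΣR = (20.7 °C − 2.95 °C)/0.05038 = 352.3 W
From the inner boundary to the polyurethane foam/beech interface, ΣR_partial = 0.02473 K/W.
T_interface = T_in − Q·ΣR_partial = 20.7 °C − (352.3)(0.02473) = 12.0 °C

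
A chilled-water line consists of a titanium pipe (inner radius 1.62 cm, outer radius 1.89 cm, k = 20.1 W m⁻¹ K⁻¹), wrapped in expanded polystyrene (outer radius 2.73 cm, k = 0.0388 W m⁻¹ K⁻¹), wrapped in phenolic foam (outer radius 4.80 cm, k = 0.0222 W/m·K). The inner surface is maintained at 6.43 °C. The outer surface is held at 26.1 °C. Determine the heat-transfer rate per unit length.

Series thermal resistances, inner to outer:
  R'_titanium = ln(0.0189/0.0162)/(2πk) = 0.1542/(2π·20.1) = 0.001221 m·K/W
  R'_expanded polystyrene = ln(0.0273/0.0189)/(2πk) = 0.3677/(2π·0.0388) = 1.508 m·K/W
  R'_phenolic foam = ln(0.0480/0.0273)/(2πk) = 0.5643/(2π·0.0222) = 4.046 m·K/W
ΣR = 0.001221 + 1.508 + 4.046 = 5.555 m·K/W
Q' = ΔT/ΣR = (6.43 °C − 26.1 °C)/5.555 = -3.54 W/m
(Negative Q' ⇒ heat flows inward; heat gain = 3.54 W/m.)

Q' = 3.54 W/m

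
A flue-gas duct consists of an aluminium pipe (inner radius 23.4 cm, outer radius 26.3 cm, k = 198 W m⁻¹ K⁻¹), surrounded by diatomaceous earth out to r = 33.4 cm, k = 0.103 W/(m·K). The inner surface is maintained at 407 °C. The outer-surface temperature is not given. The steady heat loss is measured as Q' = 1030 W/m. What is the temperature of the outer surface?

T_out = 26.5 °C

Sum the resistances:
  R'_aluminium = ln(0.263/0.234)/(2πk) = 0.1168/(2π·198) = 9.391×10^-5 m·K/W
  R'_diatomaceous earth = ln(0.334/0.263)/(2πk) = 0.2390/(2π·0.103) = 0.3693 m·K/W
ΣR = 0.3694 m·K/W
ΔT = Q'·ΣR = 1030 × 0.3694 = 380.5 K
Heat flows outward, so T_out = T_in − ΔT = 407 − 380.5 = 26.5 °C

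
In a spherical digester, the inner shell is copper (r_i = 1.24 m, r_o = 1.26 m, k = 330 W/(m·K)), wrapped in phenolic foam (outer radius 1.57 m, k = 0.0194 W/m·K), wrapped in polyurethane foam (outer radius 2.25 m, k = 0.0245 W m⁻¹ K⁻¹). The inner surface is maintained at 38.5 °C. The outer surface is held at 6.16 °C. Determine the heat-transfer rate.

Q = 25.5 W

Resistance network (inner→outer):
  R_copper = (1/1.24 − 1/1.26)/(4πk) = 0.01280/(4π·330) = 3.087×10^-6 K/W
  R_phenolic foam = (1/1.26 − 1/1.57)/(4πk) = 0.1567/(4π·0.0194) = 0.6428 K/W
  R_polyurethane foam = (1/1.57 − 1/2.25)/(4πk) = 0.1925/(4π·0.0245) = 0.6252 K/W
ΣR = 3.087×10^-6 + 0.6428 + 0.6252 = 1.268 K/W
Q = ΔT/ΣR = (38.5 °C − 6.16 °C)/1.268 = 25.5 W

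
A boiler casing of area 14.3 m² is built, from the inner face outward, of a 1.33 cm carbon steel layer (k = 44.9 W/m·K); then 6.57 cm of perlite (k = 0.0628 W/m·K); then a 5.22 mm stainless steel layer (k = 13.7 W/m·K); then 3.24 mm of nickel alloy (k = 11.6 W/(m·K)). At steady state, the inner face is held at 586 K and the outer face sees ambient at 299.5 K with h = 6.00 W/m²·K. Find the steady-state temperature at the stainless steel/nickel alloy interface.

T = 338.9 K

Treat each layer as a resistance in series:
  R_carbon steel = L/(kA) = 0.0133/(44.9·14.3) = 2.071×10^-5 K/W
  R_perlite = L/(kA) = 0.0657/(0.0628·14.3) = 0.07316 K/W
  R_stainless steel = L/(kA) = 0.00522/(13.7·14.3) = 2.664×10^-5 K/W
  R_nickel alloy = L/(kA) = 0.00324/(11.6·14.3) = 1.953×10^-5 K/W
  R_conv,out = 1/(hA) = 1/(6.00·14.3) = 0.01166 K/W
ΣR = 2.071×10^-5 + 0.07316 + 2.664×10^-5 + 1.953×10^-5 + 0.01166 = 0.08489 K/W
Q = ΔT/ΣR = (586 K − 299.5 K)/0.08489 = 3375 W
From the inner boundary to the stainless steel/nickel alloy interface, ΣR_partial = 0.07321 K/W.
T_interface = T_in − Q·ΣR_partial = 586 K − (3375)(0.07321) = 338.9 K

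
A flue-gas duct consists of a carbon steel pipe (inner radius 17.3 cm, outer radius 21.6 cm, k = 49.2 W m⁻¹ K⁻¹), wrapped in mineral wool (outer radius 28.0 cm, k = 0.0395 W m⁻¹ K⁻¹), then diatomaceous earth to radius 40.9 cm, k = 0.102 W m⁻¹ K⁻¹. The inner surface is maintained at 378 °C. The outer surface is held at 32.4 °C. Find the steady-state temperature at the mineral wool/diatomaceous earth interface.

T = 157 °C

Resistance network (inner→outer):
  R'_carbon steel = ln(0.216/0.173)/(2πk) = 0.2220/(2π·49.2) = 7.181×10^-4 m·K/W
  R'_mineral wool = ln(0.280/0.216)/(2πk) = 0.2595/(2π·0.0395) = 1.046 m·K/W
  R'_diatomaceous earth = ln(0.409/0.280)/(2πk) = 0.3789/(2π·0.102) = 0.5913 m·K/W
ΣR = 7.181×10^-4 + 1.046 + 0.5913 = 1.638 m·K/W
Q' = ΔT/ΣR = (378 °C − 32.4 °C)/1.638 = 211.0 W/m
From the inner boundary to the mineral wool/diatomaceous earth interface, ΣR_partial = 1.047 m·K/W.
T_interface = T_in − Q'·ΣR_partial = 378 °C − (211.0)(1.047) = 157 °C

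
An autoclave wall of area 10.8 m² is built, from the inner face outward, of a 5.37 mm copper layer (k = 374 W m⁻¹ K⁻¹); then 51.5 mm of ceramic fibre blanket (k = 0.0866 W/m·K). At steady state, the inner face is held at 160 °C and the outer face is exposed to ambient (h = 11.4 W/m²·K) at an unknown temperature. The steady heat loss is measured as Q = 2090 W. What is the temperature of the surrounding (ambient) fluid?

T_out = 27.9 °C

Sum the resistances:
  R_copper = L/(kA) = 0.00537/(374·10.8) = 1.329×10^-6 K/W
  R_ceramic fibre blanket = L/(kA) = 0.0515/(0.0866·10.8) = 0.05506 K/W
  R_conv,out = 1/(hA) = 1/(11.4·10.8) = 0.008122 K/W
ΣR = 0.06319 K/W
ΔT = Q·ΣR = 2090 × 0.06319 = 132.1 K
Heat flows outward, so T_out = T_in − ΔT = 160 − 132.1 = 27.9 °C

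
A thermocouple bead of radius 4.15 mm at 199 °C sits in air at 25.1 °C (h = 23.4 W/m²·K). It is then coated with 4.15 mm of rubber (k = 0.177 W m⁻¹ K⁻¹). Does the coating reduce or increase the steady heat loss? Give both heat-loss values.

Critical radius for a sphere: r_cr = 2k/h = 0.0151 m = 1.51 cm.
Outer radius after coating: r₂ = 0.00415 + 0.00415 = 0.00830 m.
Since r₁ < r_cr and r₂ ≤ r_cr, the coating moves toward the maximum at r_cr — heat loss rises.
Bare: R = 1/(4πr₁²h) = 197.5 K/W; Q = 173.9/197.5 = 0.881 W.
Coated: R = R_cond + R_conv = 103.5 K/W; Q = 173.9/103.5 = 1.68 W.

increases: 0.881 → 1.68 W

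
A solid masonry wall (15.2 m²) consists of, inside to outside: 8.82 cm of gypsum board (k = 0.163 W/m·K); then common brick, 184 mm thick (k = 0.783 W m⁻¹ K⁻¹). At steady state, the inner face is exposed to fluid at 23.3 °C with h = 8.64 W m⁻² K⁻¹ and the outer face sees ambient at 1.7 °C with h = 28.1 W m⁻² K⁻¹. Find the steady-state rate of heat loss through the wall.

Q = 354 W

Treat each layer as a resistance in series:
  R_conv,in = 1/(hA) = 1/(8.64·15.2) = 0.007615 K/W
  R_gypsum board = L/(kA) = 0.0882/(0.163·15.2) = 0.03560 K/W
  R_common brick = L/(kA) = 0.184/(0.783·15.2) = 0.01546 K/W
  R_conv,out = 1/(hA) = 1/(28.1·15.2) = 0.002341 K/W
ΣR = 0.007615 + 0.03560 + 0.01546 + 0.002341 = 0.06102 K/W
Q = ΔT/ΣR = (23.3 °C − 1.7 °C)/0.06102 = 354 W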